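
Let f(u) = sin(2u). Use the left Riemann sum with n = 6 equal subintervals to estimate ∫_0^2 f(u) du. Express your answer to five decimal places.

0.92210

Δu = (2 − 0)/6 = 1/3.
Left endpoints: 0, 1/3, 2/3, 1, 4/3, 5/3.
f(0) ≈ 0.00000, f(1/3) ≈ 0.61837, f(2/3) ≈ 0.97194, f(1) ≈ 0.90930, f(4/3) ≈ 0.45727, f(5/3) ≈ -0.19057.
Sum = Δu · [f(0) + f(1/3) + f(2/3) + ...].
Sum ≈ 0.92210.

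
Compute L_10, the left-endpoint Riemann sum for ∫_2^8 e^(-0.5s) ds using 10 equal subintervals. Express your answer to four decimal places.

0.8092

Δs = (8 − 2)/10 = 0.6.
Left endpoints: 2, 2.6, 3.2, 3.8, 4.4, 5, 5.6, 6.2, 6.8, 7.4.
f(2) ≈ 0.3679, f(2.6) ≈ 0.2725, f(3.2) ≈ 0.2019, f(3.8) ≈ 0.1496, f(4.4) ≈ 0.1108, f(5) ≈ 0.0821, f(5.6) ≈ 0.0608, f(6.2) ≈ 0.0450, f(6.8) ≈ 0.0334, f(7.4) ≈ 0.0247.
Sum = Δs · [f(2) + f(2.6) + f(3.2) + ...].
Sum ≈ 0.8092.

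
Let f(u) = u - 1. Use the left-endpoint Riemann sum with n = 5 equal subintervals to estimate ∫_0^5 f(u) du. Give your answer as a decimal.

Δu = (5 − 0)/5 = 1.
Left endpoints: 0, 1, 2, 3, 4.
f(0) = -1, f(1) = 0, f(2) = 1, f(3) = 2, f(4) = 3.
Sum = Δu · [f(0) + f(1) + f(2) + f(3) + f(4)].
Sum = 5.

5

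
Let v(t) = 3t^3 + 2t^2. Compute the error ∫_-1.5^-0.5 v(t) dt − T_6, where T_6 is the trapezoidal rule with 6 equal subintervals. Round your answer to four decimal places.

0.0324

Exact integral: ∫_-1.5^-0.5 v(t) dt ≈ -1.583333.
T_6 ≈ -1.615741.
Error ≈ -1.583333 − (-1.615741) ≈ 0.0324.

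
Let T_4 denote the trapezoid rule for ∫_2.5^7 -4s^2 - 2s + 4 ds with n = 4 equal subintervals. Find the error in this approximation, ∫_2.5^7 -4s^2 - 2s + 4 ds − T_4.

Exact integral: ∫_2.5^7 f(s) ds = -461.25.
T_4 = -465.046875.
Error = -461.25 − (-465.046875) = 3.796875.

3.796875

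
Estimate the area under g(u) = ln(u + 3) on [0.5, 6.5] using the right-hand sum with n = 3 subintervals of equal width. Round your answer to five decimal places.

Δu = (6.5 − 0.5)/3 = 2.
Right endpoints: 2.5, 4.5, 6.5.
g(2.5) ≈ 1.70475, g(4.5) ≈ 2.01490, g(6.5) ≈ 2.25129.
Sum = Δu · [g(2.5) + g(4.5) + g(6.5)].
Sum ≈ 11.94189.

11.94189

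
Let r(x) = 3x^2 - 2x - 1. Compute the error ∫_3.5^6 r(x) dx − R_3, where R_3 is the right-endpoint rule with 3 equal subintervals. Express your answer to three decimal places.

-28.472

Exact integral: ∫_3.5^6 r(x) dx = 146.875.
R_3 ≈ 175.34722.
Error ≈ 146.875 − 175.34722 ≈ -28.472.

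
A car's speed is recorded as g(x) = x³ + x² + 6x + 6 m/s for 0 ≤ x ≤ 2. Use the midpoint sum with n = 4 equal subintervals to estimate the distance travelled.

30.5

Δx = (2 − 0)/4 = 0.5.
Midpoints: 0.25, 0.75, 1.25, 1.75.
g(0.25) = 7.578125, g(0.75) = 11.484375, g(1.25) = 17.015625, g(1.75) = 24.921875.
Sum = Δx · [g(0.25) + g(0.75) + g(1.25) + g(1.75)].
Sum = 30.5.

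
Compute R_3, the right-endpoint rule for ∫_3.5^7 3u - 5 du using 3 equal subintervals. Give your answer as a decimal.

43.75

Δu = (7 − 3.5)/3 = 7/6.
Right endpoints: 14/3, 35/6, 7.
f(14/3) = 9, f(35/6) = 12.5, f(7) = 16.
Sum = Δu · [f(14/3) + f(35/6) + f(7)].
Sum = 43.75.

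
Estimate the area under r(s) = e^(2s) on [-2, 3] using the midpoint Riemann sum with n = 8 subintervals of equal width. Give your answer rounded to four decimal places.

189.1481

Δs = (3 − (-2))/8 = 0.625.
Midpoints: -1.6875, -1.0625, -0.4375, 0.1875, 0.8125, 1.4375, 2.0625, 2.6875.
r(-1.6875) ≈ 0.0342, r(-1.0625) ≈ 0.1194, r(-0.4375) ≈ 0.4169, r(0.1875) ≈ 1.4550, r(0.8125) ≈ 5.0784, r(1.4375) ≈ 17.7254, r(2.0625) ≈ 61.8678, r(2.6875) ≈ 215.9399.
Sum = Δs · [r(-1.6875) + r(-1.0625) + r(-0.4375) + ...].
Sum ≈ 189.1481.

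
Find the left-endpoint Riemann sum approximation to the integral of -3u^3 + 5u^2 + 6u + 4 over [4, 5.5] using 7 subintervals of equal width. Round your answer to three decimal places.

-251.047

Δu = (5.5 − 4)/7 = 3/14.
Left endpoints: 4, 59/14, 31/7, 65/14, 34/7, 71/14, 37/7.
f(4) = -84, f(59/14) = -292107/2744, f(31/7) = -45252/343, f(65/14) = -440709/2744, f(34/7) = -66084/343, f(71/14) = -626391/2744, f(37/7) = -91794/343.
Sum = Δu · [f(4) + f(59/14) + f(31/7) + ...].
Sum ≈ -251.047.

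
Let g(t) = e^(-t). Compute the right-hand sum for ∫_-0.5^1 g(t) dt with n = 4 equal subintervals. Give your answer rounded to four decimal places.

1.0557

Δt = (1 − (-0.5))/4 = 0.375.
Right endpoints: -0.125, 0.25, 0.625, 1.
g(-0.125) ≈ 1.1331, g(0.25) ≈ 0.7788, g(0.625) ≈ 0.5353, g(1) ≈ 0.3679.
Sum = Δt · [g(-0.125) + g(0.25) + g(0.625) + g(1)].
Sum ≈ 1.0557.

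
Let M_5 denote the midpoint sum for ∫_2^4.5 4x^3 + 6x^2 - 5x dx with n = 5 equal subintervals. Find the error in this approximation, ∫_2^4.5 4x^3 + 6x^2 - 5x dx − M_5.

2.34375

Exact integral: ∫_2^4.5 f(x) dx = 519.6875.
M_5 = 517.34375.
Error = 519.6875 − 517.34375 = 2.34375.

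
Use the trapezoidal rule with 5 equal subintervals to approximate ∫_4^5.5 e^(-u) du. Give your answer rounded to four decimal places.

0.0143

Δu = (5.5 − 4)/5 = 0.3.
f(4) ≈ 0.0183, f(4.3) ≈ 0.0136, f(4.6) ≈ 0.0101, f(4.9) ≈ 0.0074, f(5.2) ≈ 0.0055, f(5.5) ≈ 0.0041.
T_5 = (Δu/2)·[f(u_0) + 2f(u_1) + ... + 2f(u_{4}) + f(u_5)].
Sum ≈ 0.0143.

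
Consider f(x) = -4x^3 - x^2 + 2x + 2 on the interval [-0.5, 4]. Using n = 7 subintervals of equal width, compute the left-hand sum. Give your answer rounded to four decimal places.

-174.7653

Δx = (4 − (-0.5))/7 = 9/14.
Left endpoints: -0.5, 1/7, 11/14, 10/7, 29/14, 19/7, 47/14.
f(-0.5) = 1.25, f(1/7) = 773/343, f(11/14) = 1391/1372, f(10/7) = -3034/343, f(29/14) = -46237/1372, f(19/7) = -27415/343, f(47/14) = -211153/1372.
Sum = Δx · [f(-0.5) + f(1/7) + f(11/14) + ...].
Sum ≈ -174.7653.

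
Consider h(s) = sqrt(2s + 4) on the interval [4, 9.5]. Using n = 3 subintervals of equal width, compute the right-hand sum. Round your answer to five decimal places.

Δs = (9.5 − 4)/3 = 11/6.
Right endpoints: 35/6, 23/3, 9.5.
h(35/6) ≈ 3.95811, h(23/3) ≈ 4.39697, h(9.5) ≈ 4.79583.
Sum = Δs · [h(35/6) + h(23/3) + h(9.5)].
Sum ≈ 24.11001.

24.11001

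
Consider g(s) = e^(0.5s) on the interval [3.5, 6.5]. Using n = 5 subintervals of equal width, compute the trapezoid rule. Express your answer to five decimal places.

Δs = (6.5 − 3.5)/5 = 0.6.
g(3.5) ≈ 5.75460, g(4.1) ≈ 7.76790, g(4.7) ≈ 10.48557, g(5.3) ≈ 14.15404, g(5.9) ≈ 19.10595, g(6.5) ≈ 25.79034.
T_5 = (Δs/2)·[g(s_0) + 2g(s_1) + ... + 2g(s_{4}) + g(s_5)].
Sum ≈ 40.37156.

40.37156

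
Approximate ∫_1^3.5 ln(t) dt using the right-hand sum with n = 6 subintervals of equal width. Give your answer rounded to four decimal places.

2.1354

Δt = (3.5 − 1)/6 = 5/12.
Right endpoints: 17/12, 11/6, 2.25, 8/3, 37/12, 3.5.
f(17/12) ≈ 0.3483, f(11/6) ≈ 0.6061, f(2.25) ≈ 0.8109, f(8/3) ≈ 0.9808, f(37/12) ≈ 1.1260, f(3.5) ≈ 1.2528.
Sum = Δt · [f(17/12) + f(11/6) + f(2.25) + ...].
Sum ≈ 2.1354.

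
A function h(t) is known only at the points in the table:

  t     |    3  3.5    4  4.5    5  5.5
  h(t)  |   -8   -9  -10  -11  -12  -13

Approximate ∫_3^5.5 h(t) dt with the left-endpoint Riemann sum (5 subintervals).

-25

Δt = 0.5.
Sum = 0.5·[(-8) + (-9) + (-10) + (-11) + (-12)] = -25.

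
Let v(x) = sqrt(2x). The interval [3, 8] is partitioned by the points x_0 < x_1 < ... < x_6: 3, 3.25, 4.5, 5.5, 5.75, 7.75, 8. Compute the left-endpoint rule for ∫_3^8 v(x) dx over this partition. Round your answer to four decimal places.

Subinterval widths: 0.25, 1.25, 1, 0.25, 2, 0.25.
Left endpoints: 3, 3.25, 4.5, 5.5, 5.75, 7.75.
v(3) ≈ 2.4495, v(3.25) ≈ 2.5495, v(4.5) ≈ 3.0000, v(5.5) ≈ 3.3166, v(5.75) ≈ 3.3912, v(7.75) ≈ 3.9370.
Sum = Σ Δx_i · v(x_i).
Sum ≈ 15.3950.

15.3950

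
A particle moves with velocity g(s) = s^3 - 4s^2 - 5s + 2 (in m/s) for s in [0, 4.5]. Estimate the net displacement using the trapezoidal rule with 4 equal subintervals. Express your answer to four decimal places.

-57.9990

Δs = (4.5 − 0)/4 = 1.125.
g(0) = 2, g(1.125) = -3719/512, g(2.25) = -18.109375, g(3.375) = -11261/512, g(4.5) = -10.375.
T_4 = (Δs/2)·[g(s_0) + 2g(s_1) + 2g(s_2) + 2g(s_3) + g(s_4)].
Sum ≈ -57.9990.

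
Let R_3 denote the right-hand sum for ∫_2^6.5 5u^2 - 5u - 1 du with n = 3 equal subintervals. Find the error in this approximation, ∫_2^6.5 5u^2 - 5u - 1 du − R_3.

Exact integral: ∫_2^6.5 f(u) du = 344.25.
R_3 = 479.25.
Error = 344.25 − 479.25 = -135.

-135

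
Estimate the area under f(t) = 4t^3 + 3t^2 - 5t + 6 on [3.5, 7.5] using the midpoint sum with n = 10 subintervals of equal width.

3303.32

Δt = (7.5 − 3.5)/10 = 0.4.
Midpoints: 3.7, 4.1, 4.5, 4.9, 5.3, 5.7, 6.1, 6.5, 6.9, 7.3.
f(3.7) = 231.182, f(4.1) = 311.614, f(4.5) = 408.75, f(4.9) = 524.126, f(5.3) = 659.278, f(5.7) = 815.742, f(6.1) = 995.054, f(6.5) = 1198.75, f(6.9) = 1428.366, f(7.3) = 1685.438.
Sum = Δt · [f(3.7) + f(4.1) + f(4.5) + ...].
Sum = 3303.32.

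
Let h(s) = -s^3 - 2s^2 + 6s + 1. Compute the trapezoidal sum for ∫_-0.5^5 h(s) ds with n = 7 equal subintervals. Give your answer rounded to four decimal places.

Δs = (5 − (-0.5))/7 = 11/14.
h(-0.5) = -2.375, h(2/7) = 867/343, h(15/14) = 10709/2744, h(13/7) = -398/343, h(37/14) = -42729/2744, h(24/7) = -14489/343, h(59/14) = -230719/2744, h(5) = -144.
T_7 = (Δs/2)·[h(s_0) + 2h(s_1) + ... + 2h(s_{6}) + h(s_7)].
Sum ≈ -164.8527.

-164.8527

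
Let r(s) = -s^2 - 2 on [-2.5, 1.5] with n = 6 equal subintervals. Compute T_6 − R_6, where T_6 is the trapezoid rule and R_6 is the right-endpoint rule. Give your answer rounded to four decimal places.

T_6 ≈ -14.629630.
R_6 ≈ -13.296296.
T_6 − R_6 ≈ -1.3333.

-1.3333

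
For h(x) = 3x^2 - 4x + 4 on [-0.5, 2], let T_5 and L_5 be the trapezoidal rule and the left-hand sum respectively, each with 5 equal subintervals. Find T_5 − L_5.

0.3125

T_5 = 10.9375.
L_5 = 10.625.
T_5 − L_5 = 0.3125.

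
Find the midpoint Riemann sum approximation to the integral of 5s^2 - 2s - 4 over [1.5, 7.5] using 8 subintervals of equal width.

618.09375

Δs = (7.5 − 1.5)/8 = 0.75.
Midpoints: 1.875, 2.625, 3.375, 4.125, 4.875, 5.625, 6.375, 7.125.
f(1.875) = 9.828125, f(2.625) = 25.203125, f(3.375) = 46.203125, f(4.125) = 72.828125, f(4.875) = 105.078125, f(5.625) = 142.953125, f(6.375) = 186.453125, f(7.125) = 235.578125.
Sum = Δs · [f(1.875) + f(2.625) + f(3.375) + ...].
Sum = 618.09375.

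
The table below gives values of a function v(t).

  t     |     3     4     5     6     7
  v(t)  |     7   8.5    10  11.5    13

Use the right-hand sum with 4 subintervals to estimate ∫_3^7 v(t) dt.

Δt = 1.
Sum = 1·[8.5 + 10 + 11.5 + 13] = 43.

43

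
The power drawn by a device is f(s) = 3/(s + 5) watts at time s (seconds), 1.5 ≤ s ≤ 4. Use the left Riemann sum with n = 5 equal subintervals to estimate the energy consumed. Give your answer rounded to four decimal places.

1.0090

Δs = (4 − 1.5)/5 = 0.5.
Left endpoints: 1.5, 2, 2.5, 3, 3.5.
f(1.5) = 6/13, f(2) = 3/7, f(2.5) = 0.4, f(3) = 0.375, f(3.5) = 6/17.
Sum = Δs · [f(1.5) + f(2) + f(2.5) + f(3) + f(3.5)].
Sum ≈ 1.0090.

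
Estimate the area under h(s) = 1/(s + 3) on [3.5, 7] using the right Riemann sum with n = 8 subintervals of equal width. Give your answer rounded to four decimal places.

Δs = (7 − 3.5)/8 = 0.4375.
Right endpoints: 3.9375, 4.375, 4.8125, 5.25, 5.6875, 6.125, 6.5625, 7.
h(3.9375) = 16/111, h(4.375) = 8/59, h(4.8125) = 0.128, h(5.25) = 4/33, h(5.6875) = 16/139, h(6.125) = 8/73, h(6.5625) = 16/153, h(7) = 0.1.
Sum = Δs · [h(3.9375) + h(4.375) + h(4.8125) + ...].
Sum ≈ 0.4192.

0.4192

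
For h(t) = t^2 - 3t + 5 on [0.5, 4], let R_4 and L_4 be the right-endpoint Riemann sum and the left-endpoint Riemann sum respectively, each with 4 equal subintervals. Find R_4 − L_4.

R_4 = 17.91015625.
L_4 = 13.31640625.
R_4 − L_4 = 4.59375.

4.59375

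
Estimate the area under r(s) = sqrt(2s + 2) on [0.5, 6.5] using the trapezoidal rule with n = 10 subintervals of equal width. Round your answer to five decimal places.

17.62332

Δs = (6.5 − 0.5)/10 = 0.6.
r(0.5) ≈ 1.73205, r(1.1) ≈ 2.04939, r(1.7) ≈ 2.32379, r(2.3) ≈ 2.56905, r(2.9) ≈ 2.79285, r(3.5) ≈ 3.00000, r(4.1) ≈ 3.19374, r(4.7) ≈ 3.37639, r(5.3) ≈ 3.54965, r(5.9) ≈ 3.71484, r(6.5) ≈ 3.87298.
T_10 = (Δs/2)·[r(s_0) + 2r(s_1) + ... + 2r(s_{9}) + r(s_10)].
Sum ≈ 17.62332.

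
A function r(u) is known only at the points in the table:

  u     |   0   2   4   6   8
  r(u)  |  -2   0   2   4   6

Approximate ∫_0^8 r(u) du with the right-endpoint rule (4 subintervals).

Δu = 2.
Sum = 2·[0 + 2 + 4 + 6] = 24.

24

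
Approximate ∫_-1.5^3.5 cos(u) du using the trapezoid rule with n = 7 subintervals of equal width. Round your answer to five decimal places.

0.61898

Δu = (3.5 − (-1.5))/7 = 5/7.
f(-1.5) ≈ 0.07074, f(-11/14) ≈ 0.70688, f(-1/14) ≈ 0.99745, f(9/14) ≈ 0.80039, f(19/14) ≈ 0.21203, f(29/14) ≈ -0.47998, f(39/14) ≈ -0.93734, f(3.5) ≈ -0.93646.
T_7 = (Δu/2)·[f(u_0) + 2f(u_1) + ... + 2f(u_{6}) + f(u_7)].
Sum ≈ 0.61898.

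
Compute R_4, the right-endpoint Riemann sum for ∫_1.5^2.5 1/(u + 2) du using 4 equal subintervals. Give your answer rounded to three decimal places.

Δu = (2.5 − 1.5)/4 = 0.25.
Right endpoints: 1.75, 2, 2.25, 2.5.
f(1.75) = 4/15, f(2) = 0.25, f(2.25) = 4/17, f(2.5) = 2/9.
Sum = Δu · [f(1.75) + f(2) + f(2.25) + f(2.5)].
Sum ≈ 0.244.

0.244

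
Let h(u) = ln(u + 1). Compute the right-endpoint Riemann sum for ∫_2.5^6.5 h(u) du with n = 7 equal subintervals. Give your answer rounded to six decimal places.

Δu = (6.5 − 2.5)/7 = 4/7.
Right endpoints: 43/14, 51/14, 59/14, 67/14, 75/14, 83/14, 6.5.
h(43/14) ≈ 1.403994, h(51/14) ≈ 1.535330, h(59/14) ≈ 1.651402, h(67/14) ≈ 1.755392, h(75/14) ≈ 1.849579, h(83/14) ≈ 1.935654, h(6.5) ≈ 2.014903.
Sum = Δu · [h(43/14) + h(51/14) + h(59/14) + ...].
Sum ≈ 6.940716.

6.940716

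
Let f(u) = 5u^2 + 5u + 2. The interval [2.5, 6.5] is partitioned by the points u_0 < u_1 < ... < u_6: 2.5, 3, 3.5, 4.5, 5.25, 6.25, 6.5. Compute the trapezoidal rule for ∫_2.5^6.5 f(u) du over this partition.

531.90625

Subinterval widths: 0.5, 0.5, 1, 0.75, 1, 0.25.
f(2.5) = 45.75, f(3) = 62, f(3.5) = 80.75, f(4.5) = 125.75, f(5.25) = 166.0625, f(6.25) = 228.5625, f(6.5) = 245.75.
On each subinterval the trapezoid contributes (Δu_i/2)·[f(u_{i-1}) + f(u_i)].
Sum = 531.90625.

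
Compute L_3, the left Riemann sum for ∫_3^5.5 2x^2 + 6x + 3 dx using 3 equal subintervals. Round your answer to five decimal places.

Δx = (5.5 − 3)/3 = 5/6.
Left endpoints: 3, 23/6, 14/3.
f(3) = 39, f(23/6) = 997/18, f(14/3) = 671/9.
Sum = Δx · [f(3) + f(23/6) + f(14/3)].
Sum ≈ 140.78704.

140.78704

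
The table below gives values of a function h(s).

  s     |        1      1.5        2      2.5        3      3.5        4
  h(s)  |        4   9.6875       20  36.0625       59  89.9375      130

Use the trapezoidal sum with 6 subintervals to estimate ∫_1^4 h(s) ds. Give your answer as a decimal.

140.84375

Δs = 0.5.
T_6 = (0.5/2)·[4 + 2·9.6875 + 2·20 + 2·36.0625 + 2·59 + 2·89.9375 + 130] = 140.84375.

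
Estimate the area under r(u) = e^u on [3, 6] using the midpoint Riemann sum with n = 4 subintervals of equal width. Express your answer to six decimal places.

374.503898

Δu = (6 − 3)/4 = 0.75.
Midpoints: 3.375, 4.125, 4.875, 5.625.
r(3.375) ≈ 29.224284, r(4.125) ≈ 61.867809, r(4.875) ≈ 130.974153, r(5.625) ≈ 277.272285.
Sum = Δu · [r(3.375) + r(4.125) + r(4.875) + r(5.625)].
Sum ≈ 374.503898.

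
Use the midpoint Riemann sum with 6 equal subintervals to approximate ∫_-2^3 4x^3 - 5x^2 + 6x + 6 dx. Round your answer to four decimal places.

51.3773

Δx = (3 − (-2))/6 = 5/6.
Midpoints: -19/12, -0.75, 1/12, 11/12, 1.75, 31/12.
f(-19/12) = -6893/216, f(-0.75) = -3, f(1/12) = 1397/216, f(11/12) = 1121/108, f(1.75) = 22.625, f(31/12) = 3083/54.
Sum = Δx · [f(-19/12) + f(-0.75) + f(1/12) + ...].
Sum ≈ 51.3773.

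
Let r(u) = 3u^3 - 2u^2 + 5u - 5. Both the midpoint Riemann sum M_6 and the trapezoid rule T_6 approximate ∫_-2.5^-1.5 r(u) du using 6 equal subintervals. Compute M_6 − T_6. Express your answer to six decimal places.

M_6 ≈ -48.62037037.
T_6 ≈ -48.75925926.
M_6 − T_6 ≈ 0.138889.

0.138889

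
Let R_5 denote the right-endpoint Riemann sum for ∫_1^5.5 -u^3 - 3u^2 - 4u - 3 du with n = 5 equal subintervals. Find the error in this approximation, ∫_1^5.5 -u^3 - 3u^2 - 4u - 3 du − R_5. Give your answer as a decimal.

Exact integral: ∫_1^5.5 f(u) du = -465.890625.
R_5 = -595.6425.
Error = -465.890625 − (-595.6425) = 129.751875.

129.751875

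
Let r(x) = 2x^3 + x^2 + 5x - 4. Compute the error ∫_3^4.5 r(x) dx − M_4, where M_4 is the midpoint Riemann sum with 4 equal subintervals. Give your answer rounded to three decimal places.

Exact integral: ∫_3^4.5 r(x) dx = 208.03125.
M_4 ≈ 207.61816.
Error ≈ 208.03125 − 207.61816 ≈ 0.413.

0.413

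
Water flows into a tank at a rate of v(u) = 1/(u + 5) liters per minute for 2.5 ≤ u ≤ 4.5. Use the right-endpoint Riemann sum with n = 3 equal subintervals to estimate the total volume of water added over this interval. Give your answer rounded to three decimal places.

Δu = (4.5 − 2.5)/3 = 2/3.
Right endpoints: 19/6, 23/6, 4.5.
v(19/6) = 6/49, v(23/6) = 6/53, v(4.5) = 2/19.
Sum = Δu · [v(19/6) + v(23/6) + v(4.5)].
Sum ≈ 0.227.

0.227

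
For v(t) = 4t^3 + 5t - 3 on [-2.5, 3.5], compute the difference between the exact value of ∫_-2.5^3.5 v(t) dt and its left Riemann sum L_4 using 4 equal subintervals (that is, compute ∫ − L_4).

Exact integral: ∫_-2.5^3.5 v(t) dt = 108.
L_4 = -76.5.
Error = 108 − (-76.5) = 184.5.

184.5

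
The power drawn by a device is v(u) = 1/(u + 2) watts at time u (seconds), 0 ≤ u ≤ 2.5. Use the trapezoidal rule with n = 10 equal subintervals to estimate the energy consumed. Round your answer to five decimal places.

Δu = (2.5 − 0)/10 = 0.25.
v(0) = 0.5, v(0.25) = 4/9, v(0.5) = 0.4, v(0.75) = 4/11, v(1) = 1/3, v(1.25) = 4/13, v(1.5) = 2/7, v(1.75) = 4/15, v(2) = 0.25, v(2.25) = 4/17, v(2.5) = 2/9.
T_10 = (Δu/2)·[v(u_0) + 2v(u_1) + ... + 2v(u_{9}) + v(u_10)].
Sum ≈ 0.81197.

0.81197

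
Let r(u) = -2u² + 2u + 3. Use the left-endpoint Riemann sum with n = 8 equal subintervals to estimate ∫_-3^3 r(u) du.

-23.625

Δu = (3 − (-3))/8 = 0.75.
Left endpoints: -3, -2.25, -1.5, -0.75, 0, 0.75, 1.5, 2.25.
r(-3) = -21, r(-2.25) = -11.625, r(-1.5) = -4.5, r(-0.75) = 0.375, r(0) = 3, r(0.75) = 3.375, r(1.5) = 1.5, r(2.25) = -2.625.
Sum = Δu · [r(-3) + r(-2.25) + r(-1.5) + ...].
Sum = -23.625.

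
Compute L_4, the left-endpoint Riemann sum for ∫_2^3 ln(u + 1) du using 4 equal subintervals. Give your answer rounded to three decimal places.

1.213

Δu = (3 − 2)/4 = 0.25.
Left endpoints: 2, 2.25, 2.5, 2.75.
f(2) ≈ 1.099, f(2.25) ≈ 1.179, f(2.5) ≈ 1.253, f(2.75) ≈ 1.322.
Sum = Δu · [f(2) + f(2.25) + f(2.5) + f(2.75)].
Sum ≈ 1.213.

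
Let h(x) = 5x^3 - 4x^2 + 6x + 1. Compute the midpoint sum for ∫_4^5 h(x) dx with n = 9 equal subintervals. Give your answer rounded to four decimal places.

407.8513

Δx = (5 − 4)/9 = 1/9.
Midpoints: 73/18, 25/6, 77/18, 79/18, 4.5, 83/18, 85/18, 29/6, 89/18.
h(73/18) = 1709141/5832, h(25/6) = 68741/216, h(77/18) = 2011297/5832, h(79/18) = 2175251/5832, h(4.5) = 402.625, h(83/18) = 2530111/5832, h(85/18) = 2721497/5832, h(29/6) = 108241/216, h(89/18) = 3133381/5832.
Sum = Δx · [h(73/18) + h(25/6) + h(77/18) + ...].
Sum ≈ 407.8513.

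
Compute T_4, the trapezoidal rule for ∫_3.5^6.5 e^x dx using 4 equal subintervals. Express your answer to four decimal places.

Δx = (6.5 − 3.5)/4 = 0.75.
f(3.5) ≈ 33.1155, f(4.25) ≈ 70.1054, f(5) ≈ 148.4132, f(5.75) ≈ 314.1907, f(6.5) ≈ 665.1416.
T_4 = (Δx/2)·[f(x_0) + 2f(x_1) + 2f(x_2) + 2f(x_3) + f(x_4)].
Sum ≈ 661.3783.

661.3783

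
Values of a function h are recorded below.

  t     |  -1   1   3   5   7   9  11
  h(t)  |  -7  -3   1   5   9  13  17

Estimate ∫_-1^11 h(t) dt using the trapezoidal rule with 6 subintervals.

60

Δt = 2.
T_6 = (2/2)·[(-7) + 2·(-3) + 2·1 + 2·5 + 2·9 + 2·13 + 17] = 60.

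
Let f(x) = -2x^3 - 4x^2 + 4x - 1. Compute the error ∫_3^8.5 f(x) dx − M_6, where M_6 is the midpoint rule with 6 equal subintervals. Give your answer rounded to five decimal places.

-14.82740

Exact integral: ∫_3^8.5 f(x) dx ≈ -3231.3645833.
M_6 ≈ -3216.5371817.
Error ≈ -3231.3645833 − (-3216.5371817) ≈ -14.82740.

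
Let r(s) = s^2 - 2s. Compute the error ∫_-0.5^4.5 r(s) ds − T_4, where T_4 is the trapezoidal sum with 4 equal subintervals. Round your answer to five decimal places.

-1.30208

Exact integral: ∫_-0.5^4.5 r(s) ds ≈ 10.4166667.
T_4 = 11.71875.
Error ≈ 10.4166667 − 11.71875 ≈ -1.30208.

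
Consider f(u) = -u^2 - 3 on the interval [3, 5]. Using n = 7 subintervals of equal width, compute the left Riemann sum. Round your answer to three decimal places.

Δu = (5 − 3)/7 = 2/7.
Left endpoints: 3, 23/7, 25/7, 27/7, 29/7, 31/7, 33/7.
f(3) = -12, f(23/7) = -676/49, f(25/7) = -772/49, f(27/7) = -876/49, f(29/7) = -988/49, f(31/7) = -1108/49, f(33/7) = -1236/49.
Sum = Δu · [f(3) + f(23/7) + f(25/7) + ...].
Sum ≈ -36.408.

-36.408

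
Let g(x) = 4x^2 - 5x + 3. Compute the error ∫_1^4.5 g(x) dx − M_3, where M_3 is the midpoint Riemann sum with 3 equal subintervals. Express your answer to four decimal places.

Exact integral: ∫_1^4.5 g(x) dx ≈ 82.541667.
M_3 ≈ 80.953704.
Error ≈ 82.541667 − 80.953704 ≈ 1.5880.

1.5880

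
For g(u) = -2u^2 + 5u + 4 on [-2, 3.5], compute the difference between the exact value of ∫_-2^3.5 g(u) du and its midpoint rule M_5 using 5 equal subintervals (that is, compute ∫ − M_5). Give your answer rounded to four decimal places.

Exact integral: ∫_-2^3.5 g(u) du ≈ 8.708333.
M_5 = 9.8175.
Error ≈ 8.708333 − 9.8175 ≈ -1.1092.

-1.1092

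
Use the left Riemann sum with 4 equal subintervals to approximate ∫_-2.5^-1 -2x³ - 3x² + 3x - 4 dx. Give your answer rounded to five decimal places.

Δx = (-1 − (-2.5))/4 = 0.375.
Left endpoints: -2.5, -2.125, -1.75, -1.375.
f(-2.5) = 1, f(-2.125) = -4.73046875, f(-1.75) = -7.71875, f(-1.375) = -8.59765625.
Sum = Δx · [f(-2.5) + f(-2.125) + f(-1.75) + f(-1.375)].
Sum ≈ -7.51758.

-7.51758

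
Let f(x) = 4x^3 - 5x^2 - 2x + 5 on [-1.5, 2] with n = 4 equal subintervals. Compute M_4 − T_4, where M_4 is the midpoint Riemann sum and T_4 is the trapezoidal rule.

1.33984375

M_4 = 8.17578125.
T_4 = 6.8359375.
M_4 − T_4 = 1.33984375.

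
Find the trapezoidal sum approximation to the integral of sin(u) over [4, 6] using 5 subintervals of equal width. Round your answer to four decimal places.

-1.5922

Δu = (6 − 4)/5 = 0.4.
f(4) ≈ -0.7568, f(4.4) ≈ -0.9516, f(4.8) ≈ -0.9962, f(5.2) ≈ -0.8835, f(5.6) ≈ -0.6313, f(6) ≈ -0.2794.
T_5 = (Δu/2)·[f(u_0) + 2f(u_1) + ... + 2f(u_{4}) + f(u_5)].
Sum ≈ -1.5922.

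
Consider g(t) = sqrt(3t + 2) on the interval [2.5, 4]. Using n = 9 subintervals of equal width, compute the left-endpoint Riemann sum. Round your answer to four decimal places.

5.0787

Δt = (4 − 2.5)/9 = 1/6.
Left endpoints: 2.5, 8/3, 17/6, 3, 19/6, 10/3, 3.5, 11/3, 23/6.
g(2.5) ≈ 3.0822, g(8/3) ≈ 3.1623, g(17/6) ≈ 3.2404, g(3) ≈ 3.3166, g(19/6) ≈ 3.3912, g(10/3) ≈ 3.4641, g(3.5) ≈ 3.5355, g(11/3) ≈ 3.6056, g(23/6) ≈ 3.6742.
Sum = Δt · [g(2.5) + g(8/3) + g(17/6) + ...].
Sum ≈ 5.0787.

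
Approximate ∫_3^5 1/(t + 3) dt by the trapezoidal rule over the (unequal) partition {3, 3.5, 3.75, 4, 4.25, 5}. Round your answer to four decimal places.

0.2880

Subinterval widths: 0.5, 0.25, 0.25, 0.25, 0.75.
f(3) = 1/6, f(3.5) = 2/13, f(3.75) = 4/27, f(4) = 1/7, f(4.25) = 4/29, f(5) = 0.125.
On each subinterval the trapezoid contributes (Δt_i/2)·[f(t_{i-1}) + f(t_i)].
Sum ≈ 0.2880.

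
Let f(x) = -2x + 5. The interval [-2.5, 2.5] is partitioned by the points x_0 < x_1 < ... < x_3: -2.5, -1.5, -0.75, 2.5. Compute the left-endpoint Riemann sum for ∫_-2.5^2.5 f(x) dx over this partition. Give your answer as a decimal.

37.125

Subinterval widths: 1, 0.75, 3.25.
Left endpoints: -2.5, -1.5, -0.75.
f(-2.5) = 10, f(-1.5) = 8, f(-0.75) = 6.5.
Sum = Σ Δx_i · f(x_i).
Sum = 37.125.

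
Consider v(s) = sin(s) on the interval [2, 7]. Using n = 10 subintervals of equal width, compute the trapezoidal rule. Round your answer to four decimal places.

-1.1456

Δs = (7 − 2)/10 = 0.5.
v(2) ≈ 0.9093, v(2.5) ≈ 0.5985, v(3) ≈ 0.1411, v(3.5) ≈ -0.3508, v(4) ≈ -0.7568, v(4.5) ≈ -0.9775, v(5) ≈ -0.9589, v(5.5) ≈ -0.7055, v(6) ≈ -0.2794, v(6.5) ≈ 0.2151, v(7) ≈ 0.6570.
T_10 = (Δs/2)·[v(s_0) + 2v(s_1) + ... + 2v(s_{9}) + v(s_10)].
Sum ≈ -1.1456.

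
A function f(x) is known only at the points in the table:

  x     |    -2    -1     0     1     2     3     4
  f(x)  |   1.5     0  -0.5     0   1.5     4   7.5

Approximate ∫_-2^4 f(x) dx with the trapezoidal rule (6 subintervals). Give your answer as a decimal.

9.5

Δx = 1.
T_6 = (1/2)·[1.5 + 2·0 + 2·(-0.5) + 2·0 + 2·1.5 + 2·4 + 7.5] = 9.5.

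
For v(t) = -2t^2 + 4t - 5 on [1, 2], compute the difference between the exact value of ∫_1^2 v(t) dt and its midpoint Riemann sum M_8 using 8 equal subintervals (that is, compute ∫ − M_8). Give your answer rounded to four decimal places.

Exact integral: ∫_1^2 v(t) dt ≈ -3.666667.
M_8 = -3.6640625.
Error ≈ -3.666667 − (-3.6640625) ≈ -0.0026.

-0.0026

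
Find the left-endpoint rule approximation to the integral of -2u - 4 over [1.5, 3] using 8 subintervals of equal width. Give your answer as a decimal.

-12.46875

Δu = (3 − 1.5)/8 = 0.1875.
Left endpoints: 1.5, 1.6875, 1.875, 2.0625, 2.25, 2.4375, 2.625, 2.8125.
f(1.5) = -7, f(1.6875) = -7.375, f(1.875) = -7.75, f(2.0625) = -8.125, f(2.25) = -8.5, f(2.4375) = -8.875, f(2.625) = -9.25, f(2.8125) = -9.625.
Sum = Δu · [f(1.5) + f(1.6875) + f(1.875) + ...].
Sum = -12.46875.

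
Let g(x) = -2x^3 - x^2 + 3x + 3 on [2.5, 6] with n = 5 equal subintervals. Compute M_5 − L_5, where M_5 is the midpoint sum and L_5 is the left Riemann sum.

M_5 = -636.348125.
L_5 = -500.71.
M_5 − L_5 = -135.638125.

-135.638125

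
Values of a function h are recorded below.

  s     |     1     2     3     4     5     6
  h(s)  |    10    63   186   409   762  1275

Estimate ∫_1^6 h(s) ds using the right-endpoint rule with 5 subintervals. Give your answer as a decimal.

2695

Δs = 1.
Sum = 1·[63 + 186 + 409 + 762 + 1275] = 2695.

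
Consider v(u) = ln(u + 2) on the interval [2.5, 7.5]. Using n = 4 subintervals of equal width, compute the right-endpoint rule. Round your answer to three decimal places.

Δu = (7.5 − 2.5)/4 = 1.25.
Right endpoints: 3.75, 5, 6.25, 7.5.
v(3.75) ≈ 1.749, v(5) ≈ 1.946, v(6.25) ≈ 2.110, v(7.5) ≈ 2.251.
Sum = Δu · [v(3.75) + v(5) + v(6.25) + v(7.5)].
Sum ≈ 10.071.

10.071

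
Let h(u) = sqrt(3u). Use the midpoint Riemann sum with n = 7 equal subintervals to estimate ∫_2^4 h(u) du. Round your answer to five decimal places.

5.97223

Δu = (4 − 2)/7 = 2/7.
Midpoints: 15/7, 17/7, 19/7, 3, 23/7, 25/7, 27/7.
h(15/7) ≈ 2.53546, h(17/7) ≈ 2.69921, h(19/7) ≈ 2.85357, h(3) ≈ 3.00000, h(23/7) ≈ 3.13961, h(25/7) ≈ 3.27327, h(27/7) ≈ 3.40168.
Sum = Δu · [h(15/7) + h(17/7) + h(19/7) + ...].
Sum ≈ 5.97223.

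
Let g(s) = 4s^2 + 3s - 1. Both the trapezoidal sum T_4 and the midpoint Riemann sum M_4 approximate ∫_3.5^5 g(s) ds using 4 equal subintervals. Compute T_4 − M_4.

0.2109375

T_4 = 127.265625.
M_4 = 127.0546875.
T_4 − M_4 = 0.2109375.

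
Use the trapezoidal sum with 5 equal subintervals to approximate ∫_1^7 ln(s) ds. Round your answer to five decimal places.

7.52292

Δs = (7 − 1)/5 = 1.2.
f(1) ≈ 0.00000, f(2.2) ≈ 0.78846, f(3.4) ≈ 1.22378, f(4.6) ≈ 1.52606, f(5.8) ≈ 1.75786, f(7) ≈ 1.94591.
T_5 = (Δs/2)·[f(s_0) + 2f(s_1) + ... + 2f(s_{4}) + f(s_5)].
Sum ≈ 7.52292.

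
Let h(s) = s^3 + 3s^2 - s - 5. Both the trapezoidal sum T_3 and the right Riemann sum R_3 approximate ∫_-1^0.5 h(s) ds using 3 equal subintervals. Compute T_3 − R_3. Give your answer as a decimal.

0.65625

T_3 = -6.09375.
R_3 = -6.75.
T_3 − R_3 = 0.65625.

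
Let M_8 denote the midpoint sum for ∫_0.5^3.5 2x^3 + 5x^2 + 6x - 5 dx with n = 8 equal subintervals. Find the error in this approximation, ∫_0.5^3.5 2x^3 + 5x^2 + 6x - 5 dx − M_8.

Exact integral: ∫_0.5^3.5 f(x) dx = 167.25.
M_8 = 166.65234375.
Error = 167.25 − 166.65234375 = 0.59765625.

0.59765625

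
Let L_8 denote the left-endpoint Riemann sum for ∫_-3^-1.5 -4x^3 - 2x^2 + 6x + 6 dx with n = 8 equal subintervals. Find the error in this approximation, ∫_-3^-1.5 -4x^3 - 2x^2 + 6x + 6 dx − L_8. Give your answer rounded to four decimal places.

-6.9697

Exact integral: ∫_-3^-1.5 f(x) dx = 48.9375.
L_8 ≈ 55.907227.
Error ≈ 48.9375 − 55.907227 ≈ -6.9697.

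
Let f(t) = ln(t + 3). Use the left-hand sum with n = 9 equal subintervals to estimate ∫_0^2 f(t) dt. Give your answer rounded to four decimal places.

Δt = (2 − 0)/9 = 2/9.
Left endpoints: 0, 2/9, 4/9, 2/3, 8/9, 10/9, 4/3, 14/9, 16/9.
f(0) ≈ 1.0986, f(2/9) ≈ 1.1701, f(4/9) ≈ 1.2368, f(2/3) ≈ 1.2993, f(8/9) ≈ 1.3581, f(10/9) ≈ 1.4137, f(4/3) ≈ 1.4663, f(14/9) ≈ 1.5163, f(16/9) ≈ 1.5640.
Sum = Δt · [f(0) + f(2/9) + f(4/9) + ...].
Sum ≈ 2.6940.

2.6940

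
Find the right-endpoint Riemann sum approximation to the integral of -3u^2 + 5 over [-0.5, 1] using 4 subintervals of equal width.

Δu = (1 − (-0.5))/4 = 0.375.
Right endpoints: -0.125, 0.25, 0.625, 1.
f(-0.125) = 4.953125, f(0.25) = 4.8125, f(0.625) = 3.828125, f(1) = 2.
Sum = Δu · [f(-0.125) + f(0.25) + f(0.625) + f(1)].
Sum = 5.84765625.

5.84765625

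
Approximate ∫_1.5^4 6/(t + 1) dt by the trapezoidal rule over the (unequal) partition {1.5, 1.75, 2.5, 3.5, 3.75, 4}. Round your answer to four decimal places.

Subinterval widths: 0.25, 0.75, 1, 0.25, 0.25.
f(1.5) = 2.4, f(1.75) = 24/11, f(2.5) = 12/7, f(3.5) = 4/3, f(3.75) = 24/19, f(4) = 1.2.
On each subinterval the trapezoid contributes (Δt_i/2)·[f(t_{i-1}) + f(t_i)].
Sum ≈ 4.1900.

4.1900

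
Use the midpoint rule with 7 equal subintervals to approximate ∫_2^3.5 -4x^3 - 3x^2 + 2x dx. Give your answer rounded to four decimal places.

Δx = (3.5 − 2)/7 = 3/14.
Midpoints: 59/28, 65/28, 71/28, 2.75, 83/28, 89/28, 95/28.
f(59/28) = -31919/686, f(65/28) = -168935/2744, f(71/28) = -108985/1372, f(2.75) = -100.375, f(83/28) = -42745/343, f(89/28) = -418211/2744, f(95/28) = -252415/1372.
Sum = Δx · [f(59/28) + f(65/28) + f(71/28) + ...].
Sum ≈ -160.4809.

-160.4809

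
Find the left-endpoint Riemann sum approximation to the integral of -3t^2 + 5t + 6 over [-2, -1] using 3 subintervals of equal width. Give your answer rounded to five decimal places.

Δt = (-1 − (-2))/3 = 1/3.
Left endpoints: -2, -5/3, -4/3.
f(-2) = -16, f(-5/3) = -32/3, f(-4/3) = -6.
Sum = Δt · [f(-2) + f(-5/3) + f(-4/3)].
Sum ≈ -10.88889.

-10.88889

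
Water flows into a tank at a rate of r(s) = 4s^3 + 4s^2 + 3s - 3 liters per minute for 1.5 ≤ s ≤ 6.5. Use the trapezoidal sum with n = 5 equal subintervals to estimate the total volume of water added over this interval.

Δs = (6.5 − 1.5)/5 = 1.
r(1.5) = 24, r(2.5) = 92, r(3.5) = 228, r(4.5) = 456, r(5.5) = 800, r(6.5) = 1284.
T_5 = (Δs/2)·[r(s_0) + 2r(s_1) + ... + 2r(s_{4}) + r(s_5)].
Sum = 2230.

2230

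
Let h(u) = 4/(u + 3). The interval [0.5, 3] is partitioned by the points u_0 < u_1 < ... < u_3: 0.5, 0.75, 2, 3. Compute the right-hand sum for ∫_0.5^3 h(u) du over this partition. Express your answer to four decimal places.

1.9333

Subinterval widths: 0.25, 1.25, 1.
Right endpoints: 0.75, 2, 3.
h(0.75) = 16/15, h(2) = 0.8, h(3) = 2/3.
Sum = Σ Δu_i · h(u_i).
Sum ≈ 1.9333.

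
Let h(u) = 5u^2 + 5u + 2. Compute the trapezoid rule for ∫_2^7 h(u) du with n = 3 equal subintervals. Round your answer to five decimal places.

Δu = (7 − 2)/3 = 5/3.
h(2) = 32, h(11/3) = 788/9, h(16/3) = 1538/9, h(7) = 282.
T_3 = (Δu/2)·[h(u_0) + 2h(u_1) + 2h(u_2) + h(u_3)].
Sum ≈ 692.40741.

692.40741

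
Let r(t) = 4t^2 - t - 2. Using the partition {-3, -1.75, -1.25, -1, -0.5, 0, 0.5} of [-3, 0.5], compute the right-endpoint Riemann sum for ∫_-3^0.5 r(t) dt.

16.5

Subinterval widths: 1.25, 0.5, 0.25, 0.5, 0.5, 0.5.
Right endpoints: -1.75, -1.25, -1, -0.5, 0, 0.5.
r(-1.75) = 12, r(-1.25) = 5.5, r(-1) = 3, r(-0.5) = -0.5, r(0) = -2, r(0.5) = -1.5.
Sum = Σ Δt_i · r(t_i).
Sum = 16.5.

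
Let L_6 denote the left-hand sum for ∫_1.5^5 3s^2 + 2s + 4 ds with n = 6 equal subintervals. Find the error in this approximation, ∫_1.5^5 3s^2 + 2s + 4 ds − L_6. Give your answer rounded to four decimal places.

21.3524

Exact integral: ∫_1.5^5 f(s) ds = 158.375.
L_6 ≈ 137.022569.
Error ≈ 158.375 − 137.022569 ≈ 21.3524.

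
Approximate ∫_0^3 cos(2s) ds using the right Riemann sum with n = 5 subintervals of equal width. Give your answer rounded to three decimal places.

-0.134

Δs = (3 − 0)/5 = 0.6.
Right endpoints: 0.6, 1.2, 1.8, 2.4, 3.
f(0.6) ≈ 0.362, f(1.2) ≈ -0.737, f(1.8) ≈ -0.897, f(2.4) ≈ 0.087, f(3) ≈ 0.960.
Sum = Δs · [f(0.6) + f(1.2) + f(1.8) + f(2.4) + f(3)].
Sum ≈ -0.134.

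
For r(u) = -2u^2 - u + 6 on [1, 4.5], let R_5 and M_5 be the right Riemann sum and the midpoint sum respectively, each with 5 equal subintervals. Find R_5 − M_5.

-15.5575

R_5 = -63.98.
M_5 = -48.4225.
R_5 − M_5 = -15.5575.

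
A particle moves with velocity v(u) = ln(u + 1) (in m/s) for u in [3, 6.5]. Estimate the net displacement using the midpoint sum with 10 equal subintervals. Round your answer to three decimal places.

Δu = (6.5 − 3)/10 = 0.35.
Midpoints: 3.175, 3.525, 3.875, 4.225, 4.575, 4.925, 5.275, 5.625, 5.975, 6.325.
v(3.175) ≈ 1.429, v(3.525) ≈ 1.510, v(3.875) ≈ 1.584, v(4.225) ≈ 1.653, v(4.575) ≈ 1.718, v(4.925) ≈ 1.779, v(5.275) ≈ 1.837, v(5.625) ≈ 1.891, v(5.975) ≈ 1.942, v(6.325) ≈ 1.991.
Sum = Δu · [v(3.175) + v(3.525) + v(3.875) + ...].
Sum ≈ 6.067.

6.067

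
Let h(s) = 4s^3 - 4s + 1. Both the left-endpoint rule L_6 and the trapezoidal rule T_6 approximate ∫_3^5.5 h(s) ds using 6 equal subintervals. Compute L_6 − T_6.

-114.0625

L_6 ≈ 683.689236.
T_6 ≈ 797.751736.
L_6 − T_6 = -114.0625.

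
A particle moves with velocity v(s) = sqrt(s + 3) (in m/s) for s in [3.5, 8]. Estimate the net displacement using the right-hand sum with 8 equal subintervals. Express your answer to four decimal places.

Δs = (8 − 3.5)/8 = 0.5625.
Right endpoints: 4.0625, 4.625, 5.1875, 5.75, 6.3125, 6.875, 7.4375, 8.
v(4.0625) ≈ 2.6575, v(4.625) ≈ 2.7613, v(5.1875) ≈ 2.8614, v(5.75) ≈ 2.9580, v(6.3125) ≈ 3.0516, v(6.875) ≈ 3.1425, v(7.4375) ≈ 3.2307, v(8) ≈ 3.3166.
Sum = Δs · [v(4.0625) + v(4.625) + v(5.1875) + ...].
Sum ≈ 13.4886.

13.4886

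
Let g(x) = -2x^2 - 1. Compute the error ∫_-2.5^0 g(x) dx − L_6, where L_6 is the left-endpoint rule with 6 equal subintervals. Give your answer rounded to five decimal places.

Exact integral: ∫_-2.5^0 g(x) dx ≈ -12.9166667.
L_6 ≈ -15.6655093.
Error ≈ -12.9166667 − (-15.6655093) ≈ 2.74884.

2.74884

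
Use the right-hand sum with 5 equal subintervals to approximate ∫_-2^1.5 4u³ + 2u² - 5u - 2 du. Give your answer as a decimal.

Δu = (1.5 − (-2))/5 = 0.7.
Right endpoints: -1.3, -0.6, 0.1, 0.8, 1.5.
f(-1.3) = -0.908, f(-0.6) = 0.856, f(0.1) = -2.476, f(0.8) = -2.672, f(1.5) = 8.5.
Sum = Δu · [f(-1.3) + f(-0.6) + f(0.1) + f(0.8) + f(1.5)].
Sum = 2.31.

2.31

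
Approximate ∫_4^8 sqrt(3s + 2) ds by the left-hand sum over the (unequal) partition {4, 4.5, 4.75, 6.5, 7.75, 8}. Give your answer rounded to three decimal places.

16.962

Subinterval widths: 0.5, 0.25, 1.75, 1.25, 0.25.
Left endpoints: 4, 4.5, 4.75, 6.5, 7.75.
f(4) ≈ 3.742, f(4.5) ≈ 3.937, f(4.75) ≈ 4.031, f(6.5) ≈ 4.637, f(7.75) ≈ 5.025.
Sum = Σ Δs_i · f(s_i).
Sum ≈ 16.962.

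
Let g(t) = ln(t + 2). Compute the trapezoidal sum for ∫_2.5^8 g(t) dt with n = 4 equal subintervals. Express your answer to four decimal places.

10.7383

Δt = (8 − 2.5)/4 = 1.375.
g(2.5) ≈ 1.5041, g(3.875) ≈ 1.7707, g(5.25) ≈ 1.9810, g(6.625) ≈ 2.1547, g(8) ≈ 2.3026.
T_4 = (Δt/2)·[g(t_0) + 2g(t_1) + 2g(t_2) + 2g(t_3) + g(t_4)].
Sum ≈ 10.7383.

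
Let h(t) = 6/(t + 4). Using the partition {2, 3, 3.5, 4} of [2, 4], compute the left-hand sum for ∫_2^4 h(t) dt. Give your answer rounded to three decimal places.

Subinterval widths: 1, 0.5, 0.5.
Left endpoints: 2, 3, 3.5.
h(2) = 1, h(3) = 6/7, h(3.5) = 0.8.
Sum = Σ Δt_i · h(t_i).
Sum ≈ 1.829.

1.829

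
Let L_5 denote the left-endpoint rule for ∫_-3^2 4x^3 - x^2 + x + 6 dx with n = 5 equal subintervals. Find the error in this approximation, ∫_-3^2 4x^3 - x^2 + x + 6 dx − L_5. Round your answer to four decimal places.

80.8333

Exact integral: ∫_-3^2 f(x) dx ≈ -49.166667.
L_5 = -130.
Error ≈ -49.166667 − (-130) ≈ 80.8333.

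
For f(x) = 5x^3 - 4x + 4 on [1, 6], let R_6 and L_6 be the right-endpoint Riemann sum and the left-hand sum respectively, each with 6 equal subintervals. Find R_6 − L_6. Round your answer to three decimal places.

879.167

R_6 ≈ 2038.71528.
L_6 ≈ 1159.54861.
R_6 − L_6 ≈ 879.167.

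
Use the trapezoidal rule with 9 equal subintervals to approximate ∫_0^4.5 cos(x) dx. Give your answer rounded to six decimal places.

-0.957080

Δx = (4.5 − 0)/9 = 0.5.
f(0) ≈ 1.000000, f(0.5) ≈ 0.877583, f(1) ≈ 0.540302, f(1.5) ≈ 0.070737, f(2) ≈ -0.416147, f(2.5) ≈ -0.801144, f(3) ≈ -0.989992, f(3.5) ≈ -0.936457, f(4) ≈ -0.653644, f(4.5) ≈ -0.210796.
T_9 = (Δx/2)·[f(x_0) + 2f(x_1) + ... + 2f(x_{8}) + f(x_9)].
Sum ≈ -0.957080.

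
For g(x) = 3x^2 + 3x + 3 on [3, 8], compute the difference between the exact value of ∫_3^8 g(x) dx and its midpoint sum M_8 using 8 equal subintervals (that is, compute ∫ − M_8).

Exact integral: ∫_3^8 g(x) dx = 582.5.
M_8 = 582.01171875.
Error = 582.5 − 582.01171875 = 0.48828125.

0.48828125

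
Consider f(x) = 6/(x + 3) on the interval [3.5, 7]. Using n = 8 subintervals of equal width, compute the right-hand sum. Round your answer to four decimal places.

2.5153

Δx = (7 − 3.5)/8 = 0.4375.
Right endpoints: 3.9375, 4.375, 4.8125, 5.25, 5.6875, 6.125, 6.5625, 7.
f(3.9375) = 32/37, f(4.375) = 48/59, f(4.8125) = 0.768, f(5.25) = 8/11, f(5.6875) = 96/139, f(6.125) = 48/73, f(6.5625) = 32/51, f(7) = 0.6.
Sum = Δx · [f(3.9375) + f(4.375) + f(4.8125) + ...].
Sum ≈ 2.5153.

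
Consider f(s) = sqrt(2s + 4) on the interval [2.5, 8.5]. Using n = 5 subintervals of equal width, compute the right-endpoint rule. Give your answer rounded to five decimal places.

24.01379

Δs = (8.5 − 2.5)/5 = 1.2.
Right endpoints: 3.7, 4.9, 6.1, 7.3, 8.5.
f(3.7) ≈ 3.37639, f(4.9) ≈ 3.71484, f(6.1) ≈ 4.02492, f(7.3) ≈ 4.31277, f(8.5) ≈ 4.58258.
Sum = Δs · [f(3.7) + f(4.9) + f(6.1) + f(7.3) + f(8.5)].
Sum ≈ 24.01379.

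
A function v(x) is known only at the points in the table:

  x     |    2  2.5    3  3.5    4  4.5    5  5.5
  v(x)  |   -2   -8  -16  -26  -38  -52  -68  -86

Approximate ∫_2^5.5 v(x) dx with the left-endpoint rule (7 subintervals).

Δx = 0.5.
Sum = 0.5·[(-2) + (-8) + (-16) + (-26) + (-38) + (-52) + (-68)] = -105.

-105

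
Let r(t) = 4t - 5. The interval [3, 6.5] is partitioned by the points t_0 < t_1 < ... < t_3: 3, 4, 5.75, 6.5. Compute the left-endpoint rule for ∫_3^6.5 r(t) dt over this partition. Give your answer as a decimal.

39.75

Subinterval widths: 1, 1.75, 0.75.
Left endpoints: 3, 4, 5.75.
r(3) = 7, r(4) = 11, r(5.75) = 18.
Sum = Σ Δt_i · r(t_i).
Sum = 39.75.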